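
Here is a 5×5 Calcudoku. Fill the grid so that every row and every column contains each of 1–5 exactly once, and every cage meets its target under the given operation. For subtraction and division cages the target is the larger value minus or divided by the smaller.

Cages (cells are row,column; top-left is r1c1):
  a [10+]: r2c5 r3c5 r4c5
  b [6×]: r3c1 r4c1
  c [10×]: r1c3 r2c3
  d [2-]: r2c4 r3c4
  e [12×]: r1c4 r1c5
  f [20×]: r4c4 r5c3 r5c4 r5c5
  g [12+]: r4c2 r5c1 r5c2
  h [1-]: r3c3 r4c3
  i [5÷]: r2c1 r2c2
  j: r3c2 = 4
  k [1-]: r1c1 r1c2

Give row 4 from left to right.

Cage j is a single given cell, so r3c2 = 4.
In row 5, 3 can only go at r5c2, so r5c2 = 3.
Column 2 now contains 3; hence r4c2 = 5.
The 3 cells of cage g must have sum 12, which forces r5c1 = 4.
Cage i's pair has quotient 5, leaving r2c1 = 5.
5 is placed in column 2; hence r2c2 = 1.
Row 2 already has 5, leaving r2c3 = 2.
Cage f needs product 20, which forces r4c4 = 2.
Column 2 already has 1; hence r1c2 = 2.
Column 3 already has 2; hence r1c3 = 5.
Cage d needs two cells with difference 2, leaving r2c4 = 3.
Cage a has sum 10, which forces r2c5 = 4.
The two cells of cage b must have product 6, so r3c1 = 2.
Column 3 already has 5, so r3c3 = 3.
The 3 cells of cage a must have sum 10, leaving r3c5 = 5.
Row 4 now contains 2, so r4c1 = 3.
Cage h's pair has difference 1, leaving r4c3 = 4.
Cage a has sum 10, so r4c5 = 1.
Column 3 already has 5, leaving r5c3 = 1.
Row 5 now contains 1, leaving r5c4 = 5.
Cage f needs product 20; hence r5c5 = 2.
3 is placed in column 1, so r1c1 = 1.
3 is placed in column 4, leaving r1c4 = 4.
Column 5 now contains 4; hence r1c5 = 3.
Row 3 now contains 5; hence r3c4 = 1.
Filled in: 1 2 5 4 3 / 5 1 2 3 4 / 2 4 3 1 5 / 3 5 4 2 1 / 4 3 1 5 2.

3 5 4 2 1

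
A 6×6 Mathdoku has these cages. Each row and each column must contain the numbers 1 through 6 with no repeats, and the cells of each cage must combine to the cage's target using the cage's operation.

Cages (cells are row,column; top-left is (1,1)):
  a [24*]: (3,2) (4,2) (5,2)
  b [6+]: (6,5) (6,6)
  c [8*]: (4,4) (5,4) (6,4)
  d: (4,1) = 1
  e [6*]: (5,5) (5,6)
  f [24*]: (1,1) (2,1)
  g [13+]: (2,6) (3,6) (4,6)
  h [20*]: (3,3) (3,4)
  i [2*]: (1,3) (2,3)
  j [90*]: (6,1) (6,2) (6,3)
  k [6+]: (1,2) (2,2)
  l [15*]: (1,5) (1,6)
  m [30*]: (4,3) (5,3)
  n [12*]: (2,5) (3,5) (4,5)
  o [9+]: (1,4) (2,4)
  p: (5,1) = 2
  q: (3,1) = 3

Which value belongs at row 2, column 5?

4

Cage q is a single given cell, so (3,1) = 3.
D is a freebie, which forces (4,1) = 1.
Cage p is a single given cell, so (5,1) = 2.
Row 5 needs a 3, and only (5,2) is open for it.
The 3 cells of cage j must have product 90; hence (6,3) = 3.
Row 3 needs a 1, and only (3,5) is open for it.
Column 5 already has 1; hence (5,5) = 6.
Cage e's pair has product 6, which forces (5,6) = 1.
Cage m needs two cells with product 30; hence (4,3) = 6.
Cage c needs product 8, leaving (4,4) = 2.
6 is placed in row 5, so (5,3) = 5.
1 is placed in row 5, leaving (5,4) = 4.
Cage c has product 8; hence (6,4) = 1.
Cage a has product 24, so (3,2) = 2.
Column 3 already has 5, which forces (3,3) = 4.
Column 4 now contains 4, which forces (3,4) = 5.
Row 3 now contains 4; hence (3,6) = 6.
2 is placed in row 4, so (4,2) = 4.
Row 4 now contains 4, which forces (4,5) = 3.
Row 4 already has 3, leaving (4,6) = 5.
Column 5 now contains 3, so (1,5) = 5.
5 is placed in column 6, so (1,6) = 3.
Column 5 now contains 3, leaving (2,5) = 4.
The 3 cells of cage g must have sum 13; hence (2,6) = 2.
Column 5 already has 4, which forces (6,5) = 2.
Column 6 now contains 2, so (6,6) = 4.
Cage f needs two cells with product 24; hence (1,1) = 4.
Row 1 now contains 5, leaving (1,2) = 1.
Cage i's pair has product 2, leaving (1,3) = 2.
Row 1 now contains 3, leaving (1,4) = 6.
4 is placed in row 2, so (2,1) = 6.
Cage k's pair has sum 6, so (2,2) = 5.
Row 2 already has 2, so (2,3) = 1.
The two cells of cage o must have sum 9, so (2,4) = 3.
Column 1 now contains 6, which forces (6,1) = 5.
5 is placed in column 2, so (6,2) = 6.
Completed grid: 4 1 2 6 5 3 / 6 5 1 3 4 2 / 3 2 4 5 1 6 / 1 4 6 2 3 5 / 2 3 5 4 6 1 / 5 6 3 1 2 4.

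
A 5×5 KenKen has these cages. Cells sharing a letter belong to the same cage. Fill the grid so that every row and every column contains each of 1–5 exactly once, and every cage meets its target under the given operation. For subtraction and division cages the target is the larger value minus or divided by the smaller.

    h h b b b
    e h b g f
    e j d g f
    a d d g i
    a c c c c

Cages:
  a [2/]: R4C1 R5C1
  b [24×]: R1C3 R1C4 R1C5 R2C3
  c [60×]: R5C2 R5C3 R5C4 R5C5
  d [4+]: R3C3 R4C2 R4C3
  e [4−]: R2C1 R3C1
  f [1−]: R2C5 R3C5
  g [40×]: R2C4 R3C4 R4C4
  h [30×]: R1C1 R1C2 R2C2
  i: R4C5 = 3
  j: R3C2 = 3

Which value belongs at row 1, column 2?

Cage j is a single given cell, leaving R3C2 = 3.
Cage d needs sum 4, which forces R3C3 = 1.
Cage d needs sum 4, so R4C2 = 1.
Cage d has sum 4, so R4C3 = 2.
Cage i is given, so R4C5 = 3.
The 3 cells of cage h must have product 30, which forces R1C1 = 3.
Row 1 now contains 3, which forces R1C3 = 4.
Cage e's pair has difference 4; hence R2C1 = 1.
Column 3 already has 4, leaving R2C3 = 3.
Row 3 now contains 1, so R3C1 = 5.
Row 4 now contains 2, leaving R4C1 = 4.
Row 4 already has 4; hence R4C4 = 5.
Cage a's pair has quotient 2, which forces R5C1 = 2.
3 is placed in column 3; hence R5C3 = 5.
Cage f's pair has difference 1, which forces R2C5 = 5.
Cage f needs two cells with difference 1, so R3C5 = 4.
5 is placed in row 5, so R5C2 = 4.
The 4 cells of cage c must have product 60, which forces R5C4 = 3.
Cage c needs product 60; hence R5C5 = 1.
Cage h has product 30; hence R1C2 = 5.
Cage b needs product 24, which forces R1C4 = 1.
1 is placed in column 5, which forces R1C5 = 2.
Row 2 now contains 5; hence R2C2 = 2.
The 3 cells of cage g must have product 40, which forces R2C4 = 4.
4 is placed in row 3; hence R3C4 = 2.
The full grid is 3 5 4 1 2 / 1 2 3 4 5 / 5 3 1 2 4 / 4 1 2 5 3 / 2 4 5 3 1.

5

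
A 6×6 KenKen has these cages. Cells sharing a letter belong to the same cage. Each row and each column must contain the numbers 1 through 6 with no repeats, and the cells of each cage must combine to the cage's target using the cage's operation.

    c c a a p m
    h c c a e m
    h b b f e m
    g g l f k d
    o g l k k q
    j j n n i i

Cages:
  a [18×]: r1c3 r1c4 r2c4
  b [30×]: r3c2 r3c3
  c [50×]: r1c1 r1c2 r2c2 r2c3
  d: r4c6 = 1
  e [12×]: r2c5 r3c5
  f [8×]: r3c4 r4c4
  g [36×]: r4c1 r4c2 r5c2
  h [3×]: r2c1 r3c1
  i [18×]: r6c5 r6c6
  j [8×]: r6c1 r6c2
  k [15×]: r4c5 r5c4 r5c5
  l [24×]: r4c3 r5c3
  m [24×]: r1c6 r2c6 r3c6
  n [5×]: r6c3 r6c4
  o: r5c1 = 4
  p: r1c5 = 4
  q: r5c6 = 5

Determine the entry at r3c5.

Cage p is a single given cell; hence r1c5 = 4.
D is a freebie, so r4c6 = 1.
O is a freebie; hence r5c1 = 4.
Row 5 now contains 4, so r5c3 = 6.
Cage q is given, leaving r5c6 = 5.
4 is placed in column 1, so r6c1 = 2.
2 is placed in row 6, leaving r6c2 = 4.
Cage b's pair has product 30, leaving r3c2 = 6.
Column 3 now contains 6; hence r3c3 = 5.
6 is placed in row 3, which forces r3c5 = 2.
Column 3 now contains 6, so r4c3 = 4.
Row 4 now contains 4, which forces r4c4 = 2.
Cage k has product 15, which forces r4c5 = 5.
5 is placed in column 3, leaving r6c3 = 1.
1 is placed in row 6, which forces r6c4 = 5.
Cage c has product 50, so r1c1 = 5.
Cage c needs product 50, which forces r1c2 = 1.
1 is placed in column 3; hence r1c3 = 3.
Row 1 now contains 1; hence r1c4 = 6.
3 is placed in row 1, so r1c6 = 2.
Cage c needs product 50, so r2c2 = 5.
1 is placed in column 3, which forces r2c3 = 2.
6 is placed in column 4; hence r2c4 = 1.
2 is placed in column 5, which forces r2c5 = 6.
Row 3 already has 2, leaving r3c4 = 4.
Row 3 already has 4, which forces r3c6 = 3.
Cage g needs product 36, which forces r4c1 = 6.
Row 4 already has 2, leaving r4c2 = 3.
Cage g needs product 36, which forces r5c2 = 2.
Column 4 now contains 1, which forces r5c4 = 3.
Row 5 already has 3, so r5c5 = 1.
6 is placed in column 5, leaving r6c5 = 3.
3 is placed in column 6, so r6c6 = 6.
Row 2 now contains 1, which forces r2c1 = 3.
3 is placed in column 6; hence r2c6 = 4.
3 is placed in row 3, so r3c1 = 1.
The full grid is 5 1 3 6 4 2 / 3 5 2 1 6 4 / 1 6 5 4 2 3 / 6 3 4 2 5 1 / 4 2 6 3 1 5 / 2 4 1 5 3 6.

2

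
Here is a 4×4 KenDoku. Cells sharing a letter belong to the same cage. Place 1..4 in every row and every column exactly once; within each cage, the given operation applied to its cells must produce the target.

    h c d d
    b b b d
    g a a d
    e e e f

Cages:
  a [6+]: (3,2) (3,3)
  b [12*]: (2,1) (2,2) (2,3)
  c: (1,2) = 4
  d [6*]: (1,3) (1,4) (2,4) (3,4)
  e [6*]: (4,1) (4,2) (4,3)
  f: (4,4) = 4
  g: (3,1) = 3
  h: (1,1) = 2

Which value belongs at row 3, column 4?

Cage h is given; hence (1,1) = 2.
C is a freebie; hence (1,2) = 4.
Cage d needs product 6, which forces (1,3) = 1.
Row 1 already has 2, leaving (1,4) = 3.
Cage g is a single given cell, leaving (3,1) = 3.
4 is placed in column 2; hence (3,2) = 2.
Row 3 now contains 2, leaving (3,3) = 4.
Row 3 now contains 2; hence (3,4) = 1.
3 is placed in column 1, which forces (4,1) = 1.
Row 4 already has 1, which forces (4,2) = 3.
Row 4 now contains 3, so (4,3) = 2.
Cage f is a single given cell; hence (4,4) = 4.
Column 1 now contains 1; hence (2,1) = 4.
Column 2 now contains 3, so (2,2) = 1.
Column 3 already has 4, so (2,3) = 3.
Column 4 already has 1, which forces (2,4) = 2.
Completed grid: 2 4 1 3 / 4 1 3 2 / 3 2 4 1 / 1 3 2 4.

1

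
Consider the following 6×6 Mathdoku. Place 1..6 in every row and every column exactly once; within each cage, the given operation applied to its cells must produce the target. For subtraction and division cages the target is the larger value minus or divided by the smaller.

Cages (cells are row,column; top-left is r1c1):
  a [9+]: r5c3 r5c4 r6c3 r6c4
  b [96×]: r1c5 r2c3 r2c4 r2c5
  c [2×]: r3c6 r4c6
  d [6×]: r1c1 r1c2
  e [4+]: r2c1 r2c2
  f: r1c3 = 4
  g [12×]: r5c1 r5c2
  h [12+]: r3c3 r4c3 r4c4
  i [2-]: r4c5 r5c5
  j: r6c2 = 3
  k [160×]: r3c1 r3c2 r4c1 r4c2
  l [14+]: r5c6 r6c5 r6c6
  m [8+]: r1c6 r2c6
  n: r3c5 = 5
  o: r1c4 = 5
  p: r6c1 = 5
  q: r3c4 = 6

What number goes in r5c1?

Cage f is a single given cell, which forces r1c3 = 4.
Cage o is a single given cell, so r1c4 = 5.
4 is placed in row 1, which forces r1c5 = 2.
Cage q is given, leaving r3c4 = 6.
N is a freebie, so r3c5 = 5.
Cage p is a single given cell, leaving r6c1 = 5.
Cage j is a single given cell, which forces r6c2 = 3.
Cage e needs two cells with sum 4; hence r2c1 = 3.
Column 2 already has 3, leaving r2c2 = 1.
The 4 cells of cage k must have product 160, so r3c1 = 2.
Cage k has product 160, leaving r3c2 = 4.
Row 3 now contains 2, so r3c3 = 3.
Row 3 now contains 2; hence r3c6 = 1.
Cage k needs product 160; hence r4c1 = 4.
Cage k has product 160, which forces r4c2 = 5.
5 is placed in row 4, leaving r4c3 = 6.
Row 4 already has 4, leaving r4c4 = 3.
Row 4 already has 3, leaving r4c5 = 1.
1 is placed in column 6, which forces r4c6 = 2.
2 is placed in column 1, which forces r5c1 = 6.
Row 5 now contains 6, which forces r5c2 = 2.
Row 5 now contains 6; hence r5c6 = 4.
Column 6 already has 2; hence r6c6 = 6.
Column 1 already has 6, leaving r1c1 = 1.
1 is placed in column 2, leaving r1c2 = 6.
Column 6 now contains 6, leaving r1c6 = 3.
Column 3 already has 6, which forces r2c3 = 2.
Cage b has product 96, which forces r2c4 = 4.
Cage b has product 96; hence r2c5 = 6.
Column 6 already has 2, leaving r2c6 = 5.
Cage a has sum 9, which forces r5c3 = 5.
Row 5 already has 4, so r5c4 = 1.
Row 5 already has 4, leaving r5c5 = 3.
Cage a needs sum 9; hence r6c3 = 1.
Cage a needs sum 9, so r6c4 = 2.
Row 6 now contains 6, which forces r6c5 = 4.
Completed grid: 1 6 4 5 2 3 / 3 1 2 4 6 5 / 2 4 3 6 5 1 / 4 5 6 3 1 2 / 6 2 5 1 3 4 / 5 3 1 2 4 6.

6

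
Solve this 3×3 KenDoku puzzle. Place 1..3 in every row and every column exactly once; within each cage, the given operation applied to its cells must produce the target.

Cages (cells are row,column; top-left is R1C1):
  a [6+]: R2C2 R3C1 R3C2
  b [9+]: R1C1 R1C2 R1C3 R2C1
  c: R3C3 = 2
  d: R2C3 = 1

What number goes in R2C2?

Cage b needs sum 9; hence R2C1 = 3.
Cage d is given, leaving R2C3 = 1.
Cage c is a single given cell; hence R3C3 = 2.
Column 3 now contains 2, leaving R1C3 = 3.
1 is placed in row 2, which forces R2C2 = 2.
2 is placed in row 3, which forces R3C1 = 1.
Cage a has sum 6; hence R3C2 = 3.
1 is placed in column 1; hence R1C1 = 2.
Column 2 now contains 2, so R1C2 = 1.
Completed grid: 2 1 3 / 3 2 1 / 1 3 2.

2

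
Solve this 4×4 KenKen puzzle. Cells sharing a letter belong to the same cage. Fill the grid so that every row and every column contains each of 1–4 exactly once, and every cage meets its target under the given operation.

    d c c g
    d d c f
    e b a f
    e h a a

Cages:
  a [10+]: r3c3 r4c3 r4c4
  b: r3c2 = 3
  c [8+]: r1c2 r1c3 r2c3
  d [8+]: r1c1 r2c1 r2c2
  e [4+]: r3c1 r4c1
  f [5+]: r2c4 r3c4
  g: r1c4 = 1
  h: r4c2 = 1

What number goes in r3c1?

Cage g is given, leaving r1c4 = 1.
B is a freebie, leaving r3c2 = 3.
3 is placed in row 3, so r3c3 = 4.
Row 3 already has 4, so r3c4 = 2.
Cage h is given; hence r4c2 = 1.
Column 3 now contains 4, leaving r4c3 = 2.
The 3 cells of cage c must have sum 8, leaving r1c2 = 4.
2 is placed in column 3, which forces r1c3 = 3.
Column 2 now contains 4, leaving r2c2 = 2.
Cage c has sum 8, leaving r2c3 = 1.
Cage f needs two cells with sum 5, which forces r2c4 = 3.
3 is placed in row 3, leaving r3c1 = 1.
Row 4 now contains 1; hence r4c1 = 3.
Cage a has sum 10, leaving r4c4 = 4.
3 is placed in row 1, leaving r1c1 = 2.
1 is placed in row 2; hence r2c1 = 4.
The full grid is 2 4 3 1 / 4 2 1 3 / 1 3 4 2 / 3 1 2 4.

1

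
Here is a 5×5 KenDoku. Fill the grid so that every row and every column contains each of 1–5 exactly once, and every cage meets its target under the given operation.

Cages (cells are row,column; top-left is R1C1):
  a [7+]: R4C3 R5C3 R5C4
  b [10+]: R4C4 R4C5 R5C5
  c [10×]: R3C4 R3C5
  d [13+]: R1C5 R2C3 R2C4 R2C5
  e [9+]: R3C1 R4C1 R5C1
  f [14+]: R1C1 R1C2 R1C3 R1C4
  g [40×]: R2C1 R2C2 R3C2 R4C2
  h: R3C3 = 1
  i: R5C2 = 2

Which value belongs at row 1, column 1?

4

Cage h is a single given cell, leaving R3C3 = 1.
Cage i is a single given cell, so R5C2 = 2.
Cage g has product 40, so R2C1 = 2.
The 3 cells of cage a must have sum 7, leaving R4C3 = 2.
Cage a has sum 7, leaving R5C3 = 4.
Cage a has sum 7, so R5C4 = 1.
Cage f has sum 14, which forces R1C4 = 2.
Column 4 already has 2, so R3C4 = 5.
Row 3 already has 5, which forces R3C5 = 2.
Cage e has sum 9, which forces R4C1 = 1.
Row 4 already has 1, so R4C5 = 4.
The 4 cells of cage g must have product 40, leaving R2C2 = 1.
Cage d needs sum 13, leaving R2C4 = 4.
Row 3 already has 5, which forces R3C1 = 3.
Row 3 already has 5, leaving R3C2 = 4.
4 is placed in row 4, which forces R4C2 = 5.
4 is placed in row 4, which forces R4C4 = 3.
Cage e needs sum 9; hence R5C1 = 5.
Cage b needs sum 10; hence R5C5 = 3.
Column 1 now contains 5; hence R1C1 = 4.
5 is placed in column 2, so R1C2 = 3.
Cage f has sum 14, which forces R1C3 = 5.
The 4 cells of cage d must have sum 13, leaving R1C5 = 1.
The 4 cells of cage d must have sum 13, leaving R2C3 = 3.
3 is placed in column 5, which forces R2C5 = 5.
Completed grid: 4 3 5 2 1 / 2 1 3 4 5 / 3 4 1 5 2 / 1 5 2 3 4 / 5 2 4 1 3.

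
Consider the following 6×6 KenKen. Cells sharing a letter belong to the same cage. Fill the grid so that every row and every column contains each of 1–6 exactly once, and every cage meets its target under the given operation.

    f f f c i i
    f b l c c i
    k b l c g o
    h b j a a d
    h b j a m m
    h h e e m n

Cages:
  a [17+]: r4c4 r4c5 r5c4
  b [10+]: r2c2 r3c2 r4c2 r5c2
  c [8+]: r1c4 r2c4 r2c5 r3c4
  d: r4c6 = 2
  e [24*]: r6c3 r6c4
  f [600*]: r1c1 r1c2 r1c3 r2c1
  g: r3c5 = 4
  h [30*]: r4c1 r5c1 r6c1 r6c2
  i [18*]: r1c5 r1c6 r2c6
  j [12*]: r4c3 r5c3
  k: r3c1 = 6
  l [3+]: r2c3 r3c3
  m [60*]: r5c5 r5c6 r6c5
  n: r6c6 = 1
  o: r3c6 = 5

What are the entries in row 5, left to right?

The 4 cells of cage f must have product 600; hence r2c1 = 5.
Cage k is given, so r3c1 = 6.
Cage g is a single given cell; hence r3c5 = 4.
Cage o is a single given cell, which forces r3c6 = 5.
Cage a has sum 17, so r4c4 = 5.
Cage a has sum 17, leaving r4c5 = 6.
Cage d is a single given cell; hence r4c6 = 2.
The 3 cells of cage a must have sum 17; hence r5c4 = 6.
6 is placed in column 4, leaving r6c4 = 4.
N is a freebie, leaving r6c6 = 1.
6 is placed in column 1, leaving r1c1 = 4.
The 3 cells of cage i must have product 18, leaving r1c5 = 1.
The 4 cells of cage c must have sum 8, leaving r2c5 = 2.
Cage m needs product 60, leaving r5c6 = 4.
Cage h has product 30, so r6c2 = 5.
Row 6 already has 4, leaving r6c3 = 6.
Row 6 already has 5, so r6c5 = 3.
Column 2 already has 5, which forces r1c2 = 6.
Column 3 already has 6; hence r1c3 = 5.
Row 1 already has 6, which forces r1c6 = 3.
Row 2 already has 2; hence r2c3 = 1.
Row 2 now contains 1, which forces r2c4 = 3.
3 is placed in column 6, leaving r2c6 = 6.
Cage l's pair has sum 3, so r3c3 = 2.
Row 3 already has 2, which forces r3c4 = 1.
Cage j needs two cells with product 12, which forces r4c3 = 4.
Row 5 now contains 4, which forces r5c3 = 3.
3 is placed in column 5, so r5c5 = 5.
3 is placed in row 6, which forces r6c1 = 2.
3 is placed in row 1, which forces r1c4 = 2.
Row 2 now contains 3; hence r2c2 = 4.
1 is placed in row 3, which forces r3c2 = 3.
The 4 cells of cage h must have product 30; hence r4c1 = 3.
Cage b has sum 10, so r4c2 = 1.
3 is placed in row 5, which forces r5c1 = 1.
The 4 cells of cage b must have sum 10, so r5c2 = 2.
Filled in: 4 6 5 2 1 3 / 5 4 1 3 2 6 / 6 3 2 1 4 5 / 3 1 4 5 6 2 / 1 2 3 6 5 4 / 2 5 6 4 3 1.

1 2 3 6 5 4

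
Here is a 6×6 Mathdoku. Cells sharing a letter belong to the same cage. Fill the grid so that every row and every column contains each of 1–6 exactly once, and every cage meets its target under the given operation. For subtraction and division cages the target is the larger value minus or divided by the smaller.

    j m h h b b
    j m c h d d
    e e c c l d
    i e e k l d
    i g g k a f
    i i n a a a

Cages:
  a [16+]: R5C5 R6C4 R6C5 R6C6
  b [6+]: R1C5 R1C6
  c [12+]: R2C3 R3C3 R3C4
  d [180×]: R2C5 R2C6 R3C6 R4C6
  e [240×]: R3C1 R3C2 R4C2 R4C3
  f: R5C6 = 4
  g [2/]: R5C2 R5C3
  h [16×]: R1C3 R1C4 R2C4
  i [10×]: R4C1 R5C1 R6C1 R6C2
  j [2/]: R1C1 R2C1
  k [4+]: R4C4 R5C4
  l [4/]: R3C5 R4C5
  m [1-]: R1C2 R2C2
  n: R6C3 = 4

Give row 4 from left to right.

Cage f is a single given cell, so R5C6 = 4.
Cage i needs product 10, leaving R6C2 = 1.
N is a freebie; hence R6C3 = 4.
4 is placed in column 3, leaving R1C3 = 2.
The 3 cells of cage h must have product 16; hence R1C4 = 4.
Cage h needs product 16; hence R2C4 = 2.
Row 2 needs a 4, and only R2C2 is open for it.
Cage e has product 240, leaving R3C1 = 4.
4 is placed in row 3, so R3C5 = 1.
Column 5 now contains 1, so R4C5 = 4.
Column 5 now contains 1, so R1C5 = 5.
The two cells of cage b must have sum 6; hence R1C6 = 1.
Row 1 now contains 5; hence R1C2 = 3.
Row 1 already has 3, so R1C1 = 6.
Cage j needs two cells with quotient 2; hence R2C1 = 3.
Row 2 already has 3, so R2C3 = 1.
Row 2 already has 3, so R2C5 = 6.
6 is placed in row 2; hence R2C6 = 5.
Column 3 now contains 1, leaving R5C3 = 3.
3 is placed in row 5, which forces R5C4 = 1.
3 is placed in row 5, leaving R5C5 = 2.
2 is placed in column 5, leaving R6C5 = 3.
The 4 cells of cage i must have product 10, which forces R4C1 = 1.
Column 4 now contains 1, so R4C4 = 3.
3 is placed in row 4, so R4C6 = 2.
Row 5 already has 2, which forces R5C1 = 5.
Row 5 already has 2, which forces R5C2 = 6.
Cage i needs product 10, so R6C1 = 2.
The 4 cells of cage a must have sum 16, so R6C4 = 5.
The 4 cells of cage a must have sum 16, which forces R6C6 = 6.
Cage e has product 240, which forces R3C2 = 2.
Cage c needs sum 12; hence R3C3 = 5.
Column 4 already has 5, so R3C4 = 6.
2 is placed in column 6, which forces R3C6 = 3.
Column 2 now contains 6, which forces R4C2 = 5.
Cage e has product 240; hence R4C3 = 6.
Filled in: 6 3 2 4 5 1 / 3 4 1 2 6 5 / 4 2 5 6 1 3 / 1 5 6 3 4 2 / 5 6 3 1 2 4 / 2 1 4 5 3 6.

1 5 6 3 4 2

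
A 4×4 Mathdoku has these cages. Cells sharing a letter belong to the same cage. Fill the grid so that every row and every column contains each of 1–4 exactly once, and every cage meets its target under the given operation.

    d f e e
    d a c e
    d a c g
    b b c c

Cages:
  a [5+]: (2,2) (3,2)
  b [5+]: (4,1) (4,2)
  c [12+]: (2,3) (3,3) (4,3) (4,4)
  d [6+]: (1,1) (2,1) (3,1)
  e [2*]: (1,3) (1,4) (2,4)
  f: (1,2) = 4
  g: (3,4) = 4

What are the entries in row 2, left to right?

Cage f is a single given cell, leaving (1,2) = 4.
The 3 cells of cage e must have product 2, which forces (1,3) = 1.
The 3 cells of cage e must have product 2, so (1,4) = 2.
The 3 cells of cage e must have product 2, leaving (2,4) = 1.
Cage g is given, which forces (3,4) = 4.
Column 4 now contains 4, so (4,4) = 3.
Row 1 now contains 2, which forces (1,1) = 3.
The 3 cells of cage d must have sum 6; hence (2,1) = 2.
Row 2 now contains 2, which forces (2,2) = 3.
3 is placed in row 2; hence (2,3) = 4.
The 3 cells of cage d must have sum 6, so (3,1) = 1.
Column 2 now contains 3, leaving (3,2) = 2.
Row 3 already has 2; hence (3,3) = 3.
Cage b's pair has sum 5, leaving (4,1) = 4.
Cage b's pair has sum 5; hence (4,2) = 1.
Column 3 now contains 4, so (4,3) = 2.
Completed grid: 3 4 1 2 / 2 3 4 1 / 1 2 3 4 / 4 1 2 3.

2 3 4 1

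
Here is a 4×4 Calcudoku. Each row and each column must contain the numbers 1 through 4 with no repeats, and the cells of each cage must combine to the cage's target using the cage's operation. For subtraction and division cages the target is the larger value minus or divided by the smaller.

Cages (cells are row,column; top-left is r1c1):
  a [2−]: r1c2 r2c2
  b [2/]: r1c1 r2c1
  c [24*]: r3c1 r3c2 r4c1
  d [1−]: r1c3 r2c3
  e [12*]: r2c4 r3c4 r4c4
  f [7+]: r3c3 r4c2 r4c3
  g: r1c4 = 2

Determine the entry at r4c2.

4

Cage g is a single given cell, so r1c4 = 2.
Cage b's pair has quotient 2; hence r2c1 = 2.
Cage c needs product 24; hence r3c2 = 2.
In row 4, 2 can only go at r4c3, so r4c3 = 2.
In column 1, 1 can only go at r1c1, so r1c1 = 1.
Row 1 now contains 1, which forces r1c2 = 3.
Row 1 now contains 3, so r1c3 = 4.
Cage a needs two cells with difference 2, which forces r2c2 = 1.
4 is placed in column 3, leaving r2c3 = 3.
Row 2 now contains 3, so r2c4 = 4.
4 is placed in column 3, leaving r3c3 = 1.
Row 3 now contains 1, so r3c4 = 3.
1 is placed in column 2; hence r4c2 = 4.
Column 4 now contains 3; hence r4c4 = 1.
Row 3 now contains 3, leaving r3c1 = 4.
Row 4 already has 4, which forces r4c1 = 3.
Filled in: 1 3 4 2 / 2 1 3 4 / 4 2 1 3 / 3 4 2 1.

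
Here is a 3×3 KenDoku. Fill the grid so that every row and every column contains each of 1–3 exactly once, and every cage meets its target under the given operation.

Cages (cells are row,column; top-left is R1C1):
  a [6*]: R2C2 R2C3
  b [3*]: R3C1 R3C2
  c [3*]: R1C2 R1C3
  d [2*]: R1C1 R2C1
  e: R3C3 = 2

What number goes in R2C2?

E is a freebie, so R3C3 = 2.
The two cells of cage a must have product 6; hence R2C2 = 2.
Column 3 already has 2, which forces R2C3 = 3.
Cage d's pair has product 2, which forces R1C1 = 2.
Cage c's pair has product 3, which forces R1C2 = 3.
3 is placed in column 3, so R1C3 = 1.
2 is placed in row 2, so R2C1 = 1.
Column 1 now contains 1; hence R3C1 = 3.
Column 2 now contains 3, which forces R3C2 = 1.
Completed grid: 2 3 1 / 1 2 3 / 3 1 2.

2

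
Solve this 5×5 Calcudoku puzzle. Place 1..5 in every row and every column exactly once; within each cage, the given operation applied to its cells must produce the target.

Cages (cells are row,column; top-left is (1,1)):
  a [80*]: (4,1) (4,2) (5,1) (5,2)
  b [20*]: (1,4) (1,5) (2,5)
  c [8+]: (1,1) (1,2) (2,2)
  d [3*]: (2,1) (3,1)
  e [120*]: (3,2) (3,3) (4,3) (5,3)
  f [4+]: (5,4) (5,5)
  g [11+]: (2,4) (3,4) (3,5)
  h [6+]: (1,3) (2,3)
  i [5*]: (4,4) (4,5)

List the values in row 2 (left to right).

3 1 5 4 2

Row 4 needs a 3, and only (4,3) is open for it.
Row 5 needs a 4, and only (5,3) is open for it.
The only place for 2 in column 3 is (3,3).
2 is placed in row 3, so (3,2) = 5.
Column 2 now contains 5, leaving (5,2) = 2.
Cage g has sum 11; hence (2,4) = 4.
Cage g needs sum 11, which forces (3,4) = 3.
Cage g has sum 11, which forces (3,5) = 4.
Cage a has product 80, leaving (4,1) = 2.
2 is placed in column 2, which forces (4,2) = 4.
Row 5 already has 2; hence (5,1) = 5.
Column 4 now contains 3, which forces (5,4) = 1.
Row 5 now contains 1, so (5,5) = 3.
The 3 cells of cage c must have sum 8, which forces (1,1) = 4.
Cage b needs product 20, so (1,4) = 2.
The 3 cells of cage b must have product 20; hence (1,5) = 5.
Cage d's pair has product 3, which forces (2,1) = 3.
Row 2 now contains 3, which forces (2,2) = 1.
1 is placed in row 2, leaving (2,3) = 5.
Cage b needs product 20, so (2,5) = 2.
3 is placed in row 3, leaving (3,1) = 1.
1 is placed in column 4, which forces (4,4) = 5.
Cage i needs two cells with product 5, so (4,5) = 1.
Column 2 now contains 1, leaving (1,2) = 3.
Row 1 already has 5, leaving (1,3) = 1.
Completed grid: 4 3 1 2 5 / 3 1 5 4 2 / 1 5 2 3 4 / 2 4 3 5 1 / 5 2 4 1 3.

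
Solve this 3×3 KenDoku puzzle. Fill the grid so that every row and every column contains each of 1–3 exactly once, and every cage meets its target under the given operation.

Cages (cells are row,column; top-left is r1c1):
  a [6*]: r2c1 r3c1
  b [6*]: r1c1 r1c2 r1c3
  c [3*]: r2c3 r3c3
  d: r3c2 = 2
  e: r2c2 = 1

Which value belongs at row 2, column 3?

3

Cage e is a single given cell, leaving r2c2 = 1.
1 is placed in row 2, leaving r2c3 = 3.
Cage d is given, so r3c2 = 2.
Column 3 already has 3, leaving r3c3 = 1.
Cage b needs product 6; hence r1c1 = 1.
Column 2 already has 2, so r1c2 = 3.
Column 3 now contains 1, which forces r1c3 = 2.
3 is placed in row 2; hence r2c1 = 2.
2 is placed in row 3, so r3c1 = 3.
Completed grid: 1 3 2 / 2 1 3 / 3 2 1.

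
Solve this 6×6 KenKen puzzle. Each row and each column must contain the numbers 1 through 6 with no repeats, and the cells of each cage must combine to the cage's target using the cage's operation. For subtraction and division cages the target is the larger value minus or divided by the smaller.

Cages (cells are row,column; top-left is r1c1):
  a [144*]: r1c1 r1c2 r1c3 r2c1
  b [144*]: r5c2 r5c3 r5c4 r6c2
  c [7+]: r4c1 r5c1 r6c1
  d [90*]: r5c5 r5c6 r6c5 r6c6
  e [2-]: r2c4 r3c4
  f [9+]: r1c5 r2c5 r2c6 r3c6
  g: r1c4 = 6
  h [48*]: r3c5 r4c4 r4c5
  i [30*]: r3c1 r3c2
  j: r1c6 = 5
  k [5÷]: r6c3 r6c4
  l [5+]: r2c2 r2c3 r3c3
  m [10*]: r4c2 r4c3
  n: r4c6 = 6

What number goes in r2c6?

Cage g is given; hence r1c4 = 6.
Cage j is given; hence r1c6 = 5.
Cage n is given, which forces r4c6 = 6.
Cage a has product 144, leaving r2c1 = 6.
6 is placed in column 1, leaving r3c1 = 5.
Row 3 now contains 5; hence r3c2 = 6.
Row 3 now contains 6; hence r3c5 = 4.
Cage h has product 48; hence r4c4 = 4.
Cage h has product 48, which forces r4c5 = 3.
Cage b has product 144, which forces r5c3 = 6.
6 is placed in row 5; hence r5c5 = 5.
5 is placed in column 5; hence r6c5 = 6.
The 4 cells of cage f must have sum 9, so r2c6 = 4.
The 4 cells of cage f must have sum 9; hence r3c6 = 2.
Cage l needs sum 5, leaving r2c2 = 1.
Cage l has sum 5, so r2c3 = 3.
Row 2 already has 3, leaving r2c4 = 5.
Row 2 already has 1, which forces r2c5 = 2.
Row 3 now contains 2, so r3c3 = 1.
Row 3 already has 1, which forces r3c4 = 3.
Column 4 already has 3; hence r5c4 = 2.
Column 3 now contains 1; hence r6c3 = 5.
Column 4 already has 5, so r6c4 = 1.
Row 6 now contains 1, which forces r6c6 = 3.
2 is placed in column 5; hence r1c5 = 1.
The two cells of cage m must have product 10, leaving r4c2 = 5.
Column 3 already has 5, which forces r4c3 = 2.
The 4 cells of cage b must have product 144, so r5c2 = 3.
Column 6 now contains 3, leaving r5c6 = 1.
The 4 cells of cage b must have product 144, so r6c2 = 4.
The 4 cells of cage a must have product 144, so r1c1 = 3.
Column 2 already has 4; hence r1c2 = 2.
Column 3 already has 2, so r1c3 = 4.
2 is placed in row 4; hence r4c1 = 1.
Row 5 already has 1; hence r5c1 = 4.
Row 6 already has 4, which forces r6c1 = 2.
Filled in: 3 2 4 6 1 5 / 6 1 3 5 2 4 / 5 6 1 3 4 2 / 1 5 2 4 3 6 / 4 3 6 2 5 1 / 2 4 5 1 6 3.

4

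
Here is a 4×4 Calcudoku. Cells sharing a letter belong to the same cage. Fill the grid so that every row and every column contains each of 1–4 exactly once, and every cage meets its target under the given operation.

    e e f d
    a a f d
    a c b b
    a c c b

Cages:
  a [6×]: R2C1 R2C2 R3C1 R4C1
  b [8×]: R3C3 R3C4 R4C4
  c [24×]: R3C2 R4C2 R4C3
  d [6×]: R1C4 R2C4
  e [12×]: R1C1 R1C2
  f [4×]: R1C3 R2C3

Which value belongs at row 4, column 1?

The 4 cells of cage a must have product 6, so R2C2 = 1.
1 is placed in row 2, so R2C3 = 4.
4 is placed in column 3; hence R1C3 = 1.
Column 3 now contains 1, which forces R3C3 = 2.
Column 3 now contains 2, which forces R4C3 = 3.
Cage c needs product 24, which forces R3C2 = 4.
Row 3 now contains 4, so R3C4 = 1.
Cage c needs product 24, which forces R4C2 = 2.
Column 4 already has 1, which forces R4C4 = 4.
Cage e's pair has product 12, which forces R1C1 = 4.
Column 2 now contains 4, leaving R1C2 = 3.
3 is placed in row 1, which forces R1C4 = 2.
The 4 cells of cage a must have product 6; hence R2C1 = 2.
Column 4 now contains 2, so R2C4 = 3.
Row 3 already has 1; hence R3C1 = 3.
2 is placed in row 4, which forces R4C1 = 1.
The full grid is 4 3 1 2 / 2 1 4 3 / 3 4 2 1 / 1 2 3 4.

1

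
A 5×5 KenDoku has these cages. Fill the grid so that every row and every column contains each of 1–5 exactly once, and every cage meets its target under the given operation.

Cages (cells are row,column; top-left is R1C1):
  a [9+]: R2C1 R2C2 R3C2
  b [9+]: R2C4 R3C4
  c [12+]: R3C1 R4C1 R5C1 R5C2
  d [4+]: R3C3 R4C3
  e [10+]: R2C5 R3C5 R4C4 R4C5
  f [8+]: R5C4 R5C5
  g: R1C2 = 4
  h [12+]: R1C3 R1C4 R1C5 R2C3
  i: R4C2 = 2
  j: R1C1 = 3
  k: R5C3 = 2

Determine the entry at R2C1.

1

Cage j is given, leaving R1C1 = 3.
Cage g is given; hence R1C2 = 4.
Cage i is given; hence R4C2 = 2.
Cage k is a single given cell, which forces R5C3 = 2.
Cage h needs sum 12; hence R2C3 = 4.
Row 2 already has 4; hence R2C4 = 5.
Cage c needs sum 12; hence R3C1 = 2.
Column 4 now contains 5, so R3C4 = 4.
Column 4 now contains 5, which forces R5C4 = 3.
3 is placed in row 5, so R5C5 = 5.
Cage h has sum 12, so R1C3 = 5.
Row 2 now contains 5; hence R2C1 = 1.
Cage a has sum 9, which forces R2C2 = 3.
The 4 cells of cage e must have sum 10; hence R2C5 = 2.
Cage a needs sum 9, so R3C2 = 5.
Cage e needs sum 10; hence R3C5 = 3.
The 4 cells of cage c must have sum 12, so R4C1 = 5.
3 is placed in column 4, leaving R4C4 = 1.
Cage e needs sum 10, which forces R4C5 = 4.
The 4 cells of cage c must have sum 12; hence R5C1 = 4.
Row 5 now contains 5, which forces R5C2 = 1.
Column 4 now contains 1; hence R1C4 = 2.
2 is placed in column 5, leaving R1C5 = 1.
Row 3 now contains 3, so R3C3 = 1.
1 is placed in row 4; hence R4C3 = 3.
Completed grid: 3 4 5 2 1 / 1 3 4 5 2 / 2 5 1 4 3 / 5 2 3 1 4 / 4 1 2 3 5.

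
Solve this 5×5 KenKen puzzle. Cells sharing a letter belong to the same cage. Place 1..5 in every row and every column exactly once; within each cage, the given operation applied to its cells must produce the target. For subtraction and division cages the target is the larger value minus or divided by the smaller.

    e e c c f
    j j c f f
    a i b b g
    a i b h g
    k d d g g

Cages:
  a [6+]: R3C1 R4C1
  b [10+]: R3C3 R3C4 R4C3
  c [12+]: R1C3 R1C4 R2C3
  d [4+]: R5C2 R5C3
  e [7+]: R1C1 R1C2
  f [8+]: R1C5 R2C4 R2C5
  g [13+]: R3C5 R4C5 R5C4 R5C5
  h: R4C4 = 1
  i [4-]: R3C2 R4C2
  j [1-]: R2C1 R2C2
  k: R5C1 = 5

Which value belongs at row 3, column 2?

Cage h is a single given cell, which forces R4C4 = 1.
Cage k is given; hence R5C1 = 5.
Cage i needs two cells with difference 4, which forces R3C2 = 1.
Row 4 now contains 1; hence R4C2 = 5.
Column 2 now contains 1, so R5C2 = 3.
3 is placed in row 5, which forces R5C3 = 1.
Cage e's pair has sum 7, which forces R1C1 = 3.
Column 2 already has 3, which forces R1C2 = 4.
Row 1 now contains 4, leaving R1C4 = 5.
Column 1 now contains 3; hence R2C1 = 1.
Column 2 now contains 4, leaving R2C2 = 2.
Row 1 now contains 5; hence R1C3 = 2.
Cage f has sum 8; hence R1C5 = 1.
Cage c needs sum 12, which forces R2C3 = 5.
5 is placed in column 3, which forces R3C3 = 4.
4 is placed in column 3, so R4C3 = 3.
Row 3 already has 4, so R3C1 = 2.
Cage b has sum 10; hence R3C4 = 3.
Row 3 already has 3, which forces R3C5 = 5.
Cage a's pair has sum 6, which forces R4C1 = 4.
4 is placed in row 4, which forces R4C5 = 2.
Column 5 already has 2, which forces R5C5 = 4.
3 is placed in column 4, leaving R2C4 = 4.
Column 5 already has 4; hence R2C5 = 3.
Row 5 already has 4, leaving R5C4 = 2.
Completed grid: 3 4 2 5 1 / 1 2 5 4 3 / 2 1 4 3 5 / 4 5 3 1 2 / 5 3 1 2 4.

1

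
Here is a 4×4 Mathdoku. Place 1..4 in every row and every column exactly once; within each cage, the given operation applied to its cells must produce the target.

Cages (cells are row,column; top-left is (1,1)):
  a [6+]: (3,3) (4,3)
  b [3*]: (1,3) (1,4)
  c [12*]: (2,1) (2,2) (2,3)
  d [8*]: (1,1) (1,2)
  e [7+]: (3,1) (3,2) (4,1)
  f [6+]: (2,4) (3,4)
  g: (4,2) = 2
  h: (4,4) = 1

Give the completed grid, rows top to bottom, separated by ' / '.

2 4 1 3 / 4 1 3 2 / 1 3 2 4 / 3 2 4 1

Cage g is given, leaving (4,2) = 2.
2 is placed in row 4, leaving (4,3) = 4.
H is a freebie, which forces (4,4) = 1.
The two cells of cage d must have product 8, leaving (1,1) = 2.
Column 2 already has 2, so (1,2) = 4.
Cage b needs two cells with product 3; hence (1,3) = 1.
1 is placed in column 4, leaving (1,4) = 3.
Column 3 now contains 1, so (2,3) = 3.
Cage e needs sum 7, leaving (3,1) = 1.
Cage e has sum 7, which forces (3,2) = 3.
4 is placed in column 3; hence (3,3) = 2.
Row 3 now contains 2, leaving (3,4) = 4.
1 is placed in row 4, leaving (4,1) = 3.
1 is placed in column 1, which forces (2,1) = 4.
Row 2 now contains 3, which forces (2,2) = 1.
Column 4 already has 4, which forces (2,4) = 2.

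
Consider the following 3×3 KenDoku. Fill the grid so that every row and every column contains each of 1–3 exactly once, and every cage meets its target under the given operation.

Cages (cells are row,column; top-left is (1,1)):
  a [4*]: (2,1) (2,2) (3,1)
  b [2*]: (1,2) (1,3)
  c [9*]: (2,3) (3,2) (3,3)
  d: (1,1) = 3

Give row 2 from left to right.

Cage d is a single given cell, leaving (1,1) = 3.
Cage a has product 4, which forces (2,1) = 1.
Cage a needs product 4, so (2,2) = 2.
The 3 cells of cage c must have product 9; hence (2,3) = 3.
The 3 cells of cage a must have product 4, which forces (3,1) = 2.
Cage c has product 9; hence (3,2) = 3.
Cage c needs product 9, leaving (3,3) = 1.
2 is placed in column 2, which forces (1,2) = 1.
Column 3 already has 1, so (1,3) = 2.
Completed grid: 3 1 2 / 1 2 3 / 2 3 1.

1 2 3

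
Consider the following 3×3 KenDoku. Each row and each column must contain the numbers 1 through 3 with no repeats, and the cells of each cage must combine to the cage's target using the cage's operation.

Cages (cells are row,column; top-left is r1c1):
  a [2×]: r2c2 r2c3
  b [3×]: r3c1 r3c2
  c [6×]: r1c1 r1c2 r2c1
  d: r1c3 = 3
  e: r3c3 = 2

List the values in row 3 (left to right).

Cage d is given, leaving r1c3 = 3.
Cage e is a single given cell, leaving r3c3 = 2.
Cage c has product 6, which forces r2c1 = 3.
The two cells of cage a must have product 2, which forces r2c2 = 2.
2 is placed in column 3, so r2c3 = 1.
Column 1 now contains 3, which forces r3c1 = 1.
Row 3 now contains 1, which forces r3c2 = 3.
1 is placed in column 1; hence r1c1 = 2.
Column 2 now contains 2, which forces r1c2 = 1.
Filled in: 2 1 3 / 3 2 1 / 1 3 2.

1 3 2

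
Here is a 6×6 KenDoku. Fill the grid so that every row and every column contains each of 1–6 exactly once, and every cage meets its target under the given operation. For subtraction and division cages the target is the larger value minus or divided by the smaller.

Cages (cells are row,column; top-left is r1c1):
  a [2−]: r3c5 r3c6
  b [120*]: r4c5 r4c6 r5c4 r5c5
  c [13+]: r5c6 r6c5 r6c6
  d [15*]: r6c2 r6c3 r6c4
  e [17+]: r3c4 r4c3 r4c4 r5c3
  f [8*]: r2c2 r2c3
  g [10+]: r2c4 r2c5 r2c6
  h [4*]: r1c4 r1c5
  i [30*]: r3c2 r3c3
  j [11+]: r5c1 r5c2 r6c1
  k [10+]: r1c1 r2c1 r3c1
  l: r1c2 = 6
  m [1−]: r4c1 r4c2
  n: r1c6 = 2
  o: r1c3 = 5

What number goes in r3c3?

L is a freebie, leaving r1c2 = 6.
O is a freebie, which forces r1c3 = 5.
Cage n is a single given cell, so r1c6 = 2.
Column 2 now contains 6, which forces r3c2 = 5.
5 is placed in column 3, leaving r3c3 = 6.
Cage e has sum 17, which forces r3c4 = 4.
Cage e has sum 17, leaving r4c4 = 6.
Cage d needs product 15, which forces r6c4 = 5.
Column 4 already has 4, which forces r1c4 = 1.
The two cells of cage h must have product 4, so r1c5 = 4.
Row 1 already has 4, leaving r1c1 = 3.
The only place for 2 in row 3 is r3c1.
Cage k needs sum 10; hence r2c1 = 5.
Cage g needs sum 10; hence r2c4 = 3.
Column 4 now contains 3, which forces r5c4 = 2.
In row 4, 1 can only go at r4c1, so r4c1 = 1.
Cage m needs two cells with difference 1, leaving r4c2 = 2.
The 3 cells of cage j must have sum 11, leaving r5c2 = 1.
1 is placed in column 2, leaving r6c2 = 3.
3 is placed in row 6; hence r6c3 = 1.
Column 2 now contains 2, so r2c2 = 4.
Cage f's pair has product 8, which forces r2c3 = 2.
Cage b needs product 120, so r4c6 = 4.
4 is placed in column 6, so r6c6 = 6.
Cage g needs sum 10, so r2c5 = 6.
6 is placed in column 6, which forces r2c6 = 1.
Column 6 now contains 1; hence r3c6 = 3.
Row 4 already has 4, so r4c3 = 3.
3 is placed in row 4, so r4c5 = 5.
The 3 cells of cage j must have sum 11, which forces r5c1 = 6.
The 4 cells of cage e must have sum 17; hence r5c3 = 4.
Column 5 already has 5, which forces r5c5 = 3.
The 3 cells of cage c must have sum 13, which forces r5c6 = 5.
6 is placed in row 6; hence r6c1 = 4.
6 is placed in row 6, which forces r6c5 = 2.
3 is placed in row 3, which forces r3c5 = 1.
Completed grid: 3 6 5 1 4 2 / 5 4 2 3 6 1 / 2 5 6 4 1 3 / 1 2 3 6 5 4 / 6 1 4 2 3 5 / 4 3 1 5 2 6.

6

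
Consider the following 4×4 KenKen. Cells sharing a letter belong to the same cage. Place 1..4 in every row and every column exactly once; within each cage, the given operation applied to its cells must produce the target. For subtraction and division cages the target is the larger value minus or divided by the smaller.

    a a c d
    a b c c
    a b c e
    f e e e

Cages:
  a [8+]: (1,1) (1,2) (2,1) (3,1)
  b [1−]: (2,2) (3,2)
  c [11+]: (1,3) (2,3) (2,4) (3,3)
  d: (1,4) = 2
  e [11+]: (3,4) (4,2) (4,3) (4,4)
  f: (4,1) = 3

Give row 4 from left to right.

3 4 2 1

Cage d is a single given cell; hence (1,4) = 2.
Cage f is a single given cell, so (4,1) = 3.
Cage a needs sum 8, leaving (1,1) = 4.
2 is placed in row 1, which forces (1,2) = 1.
Row 1 now contains 1; hence (1,3) = 3.
The 4 cells of cage e must have sum 11, so (3,4) = 4.
Cage e needs sum 11, leaving (4,4) = 1.
Cage c has sum 11, which forces (2,3) = 4.
4 is placed in column 4, so (2,4) = 3.
Cage c has sum 11, so (3,3) = 1.
4 is placed in column 3, so (4,3) = 2.
The 4 cells of cage a must have sum 8, leaving (2,1) = 1.
3 is placed in row 2, which forces (2,2) = 2.
1 is placed in row 3; hence (3,1) = 2.
The two cells of cage b must have difference 1, leaving (3,2) = 3.
2 is placed in row 4, which forces (4,2) = 4.
Completed grid: 4 1 3 2 / 1 2 4 3 / 2 3 1 4 / 3 4 2 1.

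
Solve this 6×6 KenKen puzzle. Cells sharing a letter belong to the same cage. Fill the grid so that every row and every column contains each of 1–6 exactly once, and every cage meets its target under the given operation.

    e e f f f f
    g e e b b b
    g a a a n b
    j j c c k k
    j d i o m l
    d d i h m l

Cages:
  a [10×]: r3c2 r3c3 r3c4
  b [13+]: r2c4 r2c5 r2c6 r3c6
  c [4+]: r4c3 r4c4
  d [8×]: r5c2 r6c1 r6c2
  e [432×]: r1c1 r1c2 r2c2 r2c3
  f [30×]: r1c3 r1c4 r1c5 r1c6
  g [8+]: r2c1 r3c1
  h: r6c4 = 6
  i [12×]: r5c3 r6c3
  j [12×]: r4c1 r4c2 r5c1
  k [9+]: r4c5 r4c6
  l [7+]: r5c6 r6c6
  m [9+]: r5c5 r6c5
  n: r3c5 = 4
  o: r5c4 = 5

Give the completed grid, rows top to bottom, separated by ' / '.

4 6 5 2 1 3 / 5 3 6 4 2 1 / 3 5 2 1 4 6 / 6 2 1 3 5 4 / 1 4 3 5 6 2 / 2 1 4 6 3 5

Cage n is given, which forces r3c5 = 4.
O is a freebie, leaving r5c4 = 5.
Cage h is a single given cell, leaving r6c4 = 6.
Cage m needs two cells with sum 9, so r5c5 = 6.
The two cells of cage m must have sum 9; hence r6c5 = 3.
3 is placed in column 5, which forces r4c5 = 5.
Cage k needs two cells with sum 9, leaving r4c6 = 4.
Cage i needs two cells with product 12, leaving r5c3 = 3.
Row 5 now contains 3, leaving r5c6 = 2.
The two cells of cage i must have product 12, so r6c3 = 4.
Column 6 already has 4, which forces r6c6 = 5.
The 4 cells of cage f must have product 30, leaving r1c3 = 5.
Column 3 already has 4, which forces r2c3 = 6.
Row 2 now contains 6; hence r2c6 = 1.
Column 3 now contains 3, which forces r4c3 = 1.
Cage c needs two cells with sum 4, so r4c4 = 3.
Cage d needs product 8, so r5c2 = 4.
Cage e has product 432, leaving r1c1 = 4.
The 4 cells of cage e must have product 432, leaving r1c2 = 6.
Column 6 now contains 1, leaving r1c6 = 3.
Column 2 now contains 4, which forces r2c2 = 3.
3 is placed in column 4; hence r2c4 = 4.
Row 2 now contains 1, which forces r2c5 = 2.
Cage a has product 10; hence r3c2 = 5.
1 is placed in column 3, leaving r3c3 = 2.
The 3 cells of cage a must have product 10, so r3c4 = 1.
Cage b has sum 13, so r3c6 = 6.
Column 2 already has 6, which forces r4c2 = 2.
Row 5 now contains 4, leaving r5c1 = 1.
Column 1 already has 1, leaving r6c1 = 2.
Column 2 now contains 2, which forces r6c2 = 1.
Column 4 now contains 1, so r1c4 = 2.
Column 5 already has 2, leaving r1c5 = 1.
Row 2 now contains 2; hence r2c1 = 5.
6 is placed in row 3, so r3c1 = 3.
Row 4 already has 2, which forces r4c1 = 6.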